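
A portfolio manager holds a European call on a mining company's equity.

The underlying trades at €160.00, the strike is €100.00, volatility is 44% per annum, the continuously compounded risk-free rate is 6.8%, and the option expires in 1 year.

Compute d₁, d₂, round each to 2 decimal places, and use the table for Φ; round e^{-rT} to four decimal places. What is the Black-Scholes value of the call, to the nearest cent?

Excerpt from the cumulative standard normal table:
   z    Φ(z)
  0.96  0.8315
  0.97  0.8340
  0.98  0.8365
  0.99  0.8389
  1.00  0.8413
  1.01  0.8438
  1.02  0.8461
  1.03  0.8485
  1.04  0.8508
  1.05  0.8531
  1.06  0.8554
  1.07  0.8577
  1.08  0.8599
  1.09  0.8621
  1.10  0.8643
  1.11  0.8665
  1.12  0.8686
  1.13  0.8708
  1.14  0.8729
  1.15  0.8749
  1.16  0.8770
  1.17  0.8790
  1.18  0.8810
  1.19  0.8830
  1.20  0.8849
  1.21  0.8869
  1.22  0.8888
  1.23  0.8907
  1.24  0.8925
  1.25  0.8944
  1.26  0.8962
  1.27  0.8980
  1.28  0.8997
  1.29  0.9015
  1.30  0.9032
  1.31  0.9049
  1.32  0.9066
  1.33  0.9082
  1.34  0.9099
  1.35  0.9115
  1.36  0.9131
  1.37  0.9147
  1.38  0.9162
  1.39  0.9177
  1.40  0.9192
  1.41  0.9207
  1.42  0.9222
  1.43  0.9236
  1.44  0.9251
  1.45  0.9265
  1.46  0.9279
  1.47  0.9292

σ√T = 0.44·√1 = 0.4400
d₁ = [ln(160/100) + (0.068 + 0.44²/2)·1] / 0.4400 = [0.4700 + 0.1648] / 0.4400 = 1.4427 which rounds to 1.44
d₂ = d₁ − σ√T = 1.4427 − 0.4400 = 1.0027 which rounds to 1.00
exp(−rT) = exp(−0.068·1) = 0.9343
N(d₁) = N(1.44) = 0.9251;  N(d₂) = N(1.00) = 0.8413
C = 160·0.9251 − 100·0.9343·0.8413 = 148.0160 − 78.6027 = 69.4133

€69.41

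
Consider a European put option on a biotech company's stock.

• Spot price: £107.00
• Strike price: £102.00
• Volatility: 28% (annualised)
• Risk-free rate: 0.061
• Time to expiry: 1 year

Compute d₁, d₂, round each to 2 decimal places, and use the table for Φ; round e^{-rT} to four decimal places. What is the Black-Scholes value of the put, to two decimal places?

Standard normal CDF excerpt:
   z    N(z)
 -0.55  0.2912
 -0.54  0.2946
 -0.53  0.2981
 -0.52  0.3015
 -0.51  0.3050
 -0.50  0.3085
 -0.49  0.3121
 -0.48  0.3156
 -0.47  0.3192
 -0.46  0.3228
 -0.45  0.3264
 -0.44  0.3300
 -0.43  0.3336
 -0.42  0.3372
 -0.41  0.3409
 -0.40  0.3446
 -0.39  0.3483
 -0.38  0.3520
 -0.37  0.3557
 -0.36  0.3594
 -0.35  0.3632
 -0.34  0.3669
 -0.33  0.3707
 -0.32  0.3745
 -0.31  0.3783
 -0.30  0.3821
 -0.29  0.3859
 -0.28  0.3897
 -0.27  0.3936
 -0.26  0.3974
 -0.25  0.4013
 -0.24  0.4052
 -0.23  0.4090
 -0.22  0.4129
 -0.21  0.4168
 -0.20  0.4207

£6.61

σ√T = 0.28 × 1.0000 = 0.2800
d₁ = [ln(107/102) + (0.061 + 0.28²/2)·1] / 0.2800 = [0.0479 + 0.1002] / 0.2800 = 0.5288 ≈ 0.53
d₂ = d₁ − σ√T = 0.5288 − 0.2800 = 0.2488 ≈ 0.25
e^(−rT) = e^(−0.061·1) = 0.9408
N(−d₂) = N(-0.25) = 0.4013;  N(−d₁) = N(-0.53) = 0.2981
P = 102·0.9408·0.4013 − 107·0.2981 = 38.5094 − 31.8967 = 6.6127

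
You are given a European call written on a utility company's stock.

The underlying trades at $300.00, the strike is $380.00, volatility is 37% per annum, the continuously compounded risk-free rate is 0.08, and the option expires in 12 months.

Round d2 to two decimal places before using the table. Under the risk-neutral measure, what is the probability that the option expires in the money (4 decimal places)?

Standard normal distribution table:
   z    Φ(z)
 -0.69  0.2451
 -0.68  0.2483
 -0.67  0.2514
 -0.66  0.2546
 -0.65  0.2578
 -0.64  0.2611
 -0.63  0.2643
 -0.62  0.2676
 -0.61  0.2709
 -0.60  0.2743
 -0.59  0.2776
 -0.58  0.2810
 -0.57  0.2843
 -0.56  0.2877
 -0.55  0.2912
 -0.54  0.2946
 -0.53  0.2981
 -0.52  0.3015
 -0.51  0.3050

T = 1;  σ√T = 0.3700
ln(S/K) + (r + σ²/2)T = ln(300/380) + (0.08 + 0.37²/2)·1 = -0.2364 + 0.1484 = -0.0879
d₁ = -0.0879 / 0.3700 = -0.2377 ⇒ -0.24
d₂ = d₁ − σ√T = -0.2377 − 0.3700 = -0.6077 ⇒ -0.61
Risk-neutral Pr[S_T > K] = N(d₂) = N(-0.61) = 0.2709

0.2709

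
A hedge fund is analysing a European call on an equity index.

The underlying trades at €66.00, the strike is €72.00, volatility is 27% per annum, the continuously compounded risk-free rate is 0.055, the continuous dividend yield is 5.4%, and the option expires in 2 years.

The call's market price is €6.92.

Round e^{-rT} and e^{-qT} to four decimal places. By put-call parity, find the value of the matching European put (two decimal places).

e^(−qT) = e^(−0.054·2) = 0.8976;  e^(−rT) = e^(−0.055·2) = 0.8958
Put-call parity: C − P = S·e^(−qT) − K·e^(−rT) = 66·0.8976 − 72·0.8958 = 59.2416 − 64.4976 = -5.2560
P = C − (C − P) = 6.92 − (-5.2560) = 12.1760

€12.18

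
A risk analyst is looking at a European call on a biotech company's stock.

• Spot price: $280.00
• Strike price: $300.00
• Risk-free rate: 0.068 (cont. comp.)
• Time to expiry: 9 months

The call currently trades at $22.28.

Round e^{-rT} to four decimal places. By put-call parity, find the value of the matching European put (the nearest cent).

exp(−rT) = exp(−0.068·0.75) = 0.9503
Put-call parity: C − P = S − K·e^(−rT) = 280 − 300·0.9503 = 280 − 285.0900 = -5.0900
P = C − (C − P) = 22.28 − (-5.0900) = 27.3700

$27.37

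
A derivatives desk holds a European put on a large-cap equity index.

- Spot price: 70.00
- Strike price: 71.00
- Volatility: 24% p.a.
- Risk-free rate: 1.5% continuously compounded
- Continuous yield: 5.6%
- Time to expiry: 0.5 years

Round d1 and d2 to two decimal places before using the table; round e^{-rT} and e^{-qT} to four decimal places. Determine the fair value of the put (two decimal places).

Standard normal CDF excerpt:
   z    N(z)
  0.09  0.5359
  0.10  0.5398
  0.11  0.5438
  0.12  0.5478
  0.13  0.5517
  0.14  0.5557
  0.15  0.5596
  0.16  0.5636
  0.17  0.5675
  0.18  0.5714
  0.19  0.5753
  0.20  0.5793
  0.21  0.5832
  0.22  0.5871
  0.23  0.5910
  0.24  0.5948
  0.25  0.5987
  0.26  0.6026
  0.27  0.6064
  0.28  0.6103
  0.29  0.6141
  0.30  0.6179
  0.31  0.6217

σ√T = 0.24 × 0.7071 = 0.1697
d₁ = [ln(70/71) + (0.015 − 0.056 + ½·0.24²)·0.5] / (σ√T) = (-0.0142 − 0.0061) / 0.1697 = -0.1195 → -0.12
d₂ = -0.1195 − 0.1697 = -0.2892 → -0.29
e^(−qT) = e^(−0.056·0.5) = 0.9724;  e^(−rT) = e^(−0.015·0.5) = 0.9925
P = 71·0.9925·N(0.29) − 70·0.9724·N(0.12) = 71·0.9925·0.6141 − 70·0.9724·0.5478 = 43.2741 − 37.2877 = 5.9864

5.99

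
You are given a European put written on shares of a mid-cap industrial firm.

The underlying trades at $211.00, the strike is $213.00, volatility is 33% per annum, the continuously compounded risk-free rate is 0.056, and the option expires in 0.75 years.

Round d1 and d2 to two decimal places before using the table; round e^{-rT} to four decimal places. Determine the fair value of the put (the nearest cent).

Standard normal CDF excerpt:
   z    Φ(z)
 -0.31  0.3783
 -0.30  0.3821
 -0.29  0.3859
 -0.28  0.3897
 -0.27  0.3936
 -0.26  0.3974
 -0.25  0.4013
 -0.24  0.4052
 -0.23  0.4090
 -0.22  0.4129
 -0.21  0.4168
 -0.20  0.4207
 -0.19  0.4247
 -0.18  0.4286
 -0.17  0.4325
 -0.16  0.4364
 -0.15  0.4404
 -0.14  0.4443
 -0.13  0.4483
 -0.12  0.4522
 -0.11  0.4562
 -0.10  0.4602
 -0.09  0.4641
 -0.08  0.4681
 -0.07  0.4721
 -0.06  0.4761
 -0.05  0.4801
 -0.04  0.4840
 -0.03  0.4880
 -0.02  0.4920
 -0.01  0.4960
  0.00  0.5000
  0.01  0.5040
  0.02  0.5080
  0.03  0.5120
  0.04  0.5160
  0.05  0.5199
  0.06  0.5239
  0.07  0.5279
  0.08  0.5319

$20.72

T = 0.75;  σ√T = 0.2858
d₁ = [ln(211/213) + (0.056 + 0.33²/2)·0.75] / 0.2858 = [-0.0094 + 0.0828] / 0.2858 = 0.2568 ⇒ 0.26
d₂ = d₁ − σ√T = 0.2568 − 0.2858 = -0.0289 ⇒ -0.03
exp(−rT) = exp(−0.056·0.75) = 0.9589
P = 213·0.9589·N(0.03) − 211·N(-0.26) = 213·0.9589·0.5120 − 211·0.3974 = 104.5738 − 83.8514 = 20.7224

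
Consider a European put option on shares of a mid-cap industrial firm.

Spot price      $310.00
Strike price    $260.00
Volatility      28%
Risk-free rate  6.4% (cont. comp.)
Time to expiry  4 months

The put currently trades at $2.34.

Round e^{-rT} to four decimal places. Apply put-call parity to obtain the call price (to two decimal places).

$57.83

exp(−rT) = exp(−0.064·0.3333) = 0.9789
Put-call parity: C − P = S − K·e^(−rT) = 310 − 260·0.9789 = 310 − 254.5140 = 55.4860
C = P + (C − P) = 2.34 + (55.4860) = 57.8260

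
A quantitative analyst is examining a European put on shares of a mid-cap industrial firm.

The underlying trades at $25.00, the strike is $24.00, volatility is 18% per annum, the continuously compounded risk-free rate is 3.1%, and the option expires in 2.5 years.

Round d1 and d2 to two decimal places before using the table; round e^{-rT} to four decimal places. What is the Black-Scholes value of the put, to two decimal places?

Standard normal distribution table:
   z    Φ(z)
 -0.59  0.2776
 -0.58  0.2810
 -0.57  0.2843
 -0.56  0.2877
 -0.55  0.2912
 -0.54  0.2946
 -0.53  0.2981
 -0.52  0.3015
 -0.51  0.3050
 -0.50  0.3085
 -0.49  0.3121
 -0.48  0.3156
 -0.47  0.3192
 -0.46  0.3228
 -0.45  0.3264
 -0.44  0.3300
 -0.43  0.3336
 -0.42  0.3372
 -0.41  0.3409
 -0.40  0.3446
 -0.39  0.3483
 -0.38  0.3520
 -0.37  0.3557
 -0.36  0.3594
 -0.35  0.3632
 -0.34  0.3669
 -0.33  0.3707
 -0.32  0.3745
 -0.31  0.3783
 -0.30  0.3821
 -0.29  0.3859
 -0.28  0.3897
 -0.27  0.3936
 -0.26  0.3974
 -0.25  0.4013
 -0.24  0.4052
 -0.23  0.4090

$1.55

T = 2.5;  σ√T = 0.2846
ln(S/K) + (r + σ²/2)T = ln(25/24) + (0.031 + 0.18²/2)·2.5 = 0.0408 + 0.1180 = 0.1588
d₁ = 0.1588 / 0.2846 = 0.5580 ⇒ 0.56
d₂ = d₁ − σ√T = 0.5580 − 0.2846 = 0.2734 ⇒ 0.27
e^(−rT) = e^(−0.031·2.5) = 0.9254
N(−d₂) = N(-0.27) = 0.3936;  N(−d₁) = N(-0.56) = 0.2877
P = 24·0.9254·0.3936 − 25·0.2877 = 8.7417 − 7.1925 = 1.5492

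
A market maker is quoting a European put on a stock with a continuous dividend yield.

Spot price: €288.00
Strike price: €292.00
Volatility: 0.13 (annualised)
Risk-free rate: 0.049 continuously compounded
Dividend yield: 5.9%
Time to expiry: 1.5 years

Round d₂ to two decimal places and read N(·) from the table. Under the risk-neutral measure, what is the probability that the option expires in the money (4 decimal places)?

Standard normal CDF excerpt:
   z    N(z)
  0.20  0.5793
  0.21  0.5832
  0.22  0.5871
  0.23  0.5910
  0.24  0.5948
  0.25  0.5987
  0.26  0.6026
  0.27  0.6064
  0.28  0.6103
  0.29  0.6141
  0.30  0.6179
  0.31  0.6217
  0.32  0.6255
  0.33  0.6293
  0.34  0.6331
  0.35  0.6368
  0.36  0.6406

σ√T = 0.13 × 1.2247 = 0.1592
d₁ = [ln(288/292) + (0.049 − 0.059 + 0.13²/2)·1.5] / 0.1592 = [-0.0138 − 0.0023] / 0.1592 = -0.1012 which rounds to -0.10
d₂ = d₁ − σ√T = -0.1012 − 0.1592 = -0.2605 which rounds to -0.26
Pr(exercise) under Q = N(−d₂) = N(0.26) = 0.6026

0.6026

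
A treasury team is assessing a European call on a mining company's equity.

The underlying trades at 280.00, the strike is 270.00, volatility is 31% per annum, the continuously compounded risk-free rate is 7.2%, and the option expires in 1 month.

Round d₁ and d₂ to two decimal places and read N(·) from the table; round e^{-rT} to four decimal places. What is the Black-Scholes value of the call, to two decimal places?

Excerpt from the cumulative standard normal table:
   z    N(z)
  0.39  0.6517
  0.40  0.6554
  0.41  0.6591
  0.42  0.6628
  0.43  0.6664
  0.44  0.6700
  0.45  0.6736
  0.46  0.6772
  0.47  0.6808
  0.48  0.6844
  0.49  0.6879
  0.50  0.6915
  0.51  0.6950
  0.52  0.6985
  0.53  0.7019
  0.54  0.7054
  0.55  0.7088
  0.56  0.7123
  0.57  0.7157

T = 0.08333;  σ√T = 0.0895
d₁ = [ln(280/270) + (0.072 + 0.31²/2)·0.08333] / 0.0895 = [0.0364 + 0.0100] / 0.0895 = 0.5182 which rounds to 0.52
d₂ = d₁ − σ√T = 0.5182 − 0.0895 = 0.4287 which rounds to 0.43
e^(−rT) = e^(−0.072·0.08333) = 0.9940
N(d₁) = N(0.52) = 0.6985;  N(d₂) = N(0.43) = 0.6664
C = 280·0.6985 − 270·0.9940·0.6664 = 195.5800 − 178.8484 = 16.7316

16.73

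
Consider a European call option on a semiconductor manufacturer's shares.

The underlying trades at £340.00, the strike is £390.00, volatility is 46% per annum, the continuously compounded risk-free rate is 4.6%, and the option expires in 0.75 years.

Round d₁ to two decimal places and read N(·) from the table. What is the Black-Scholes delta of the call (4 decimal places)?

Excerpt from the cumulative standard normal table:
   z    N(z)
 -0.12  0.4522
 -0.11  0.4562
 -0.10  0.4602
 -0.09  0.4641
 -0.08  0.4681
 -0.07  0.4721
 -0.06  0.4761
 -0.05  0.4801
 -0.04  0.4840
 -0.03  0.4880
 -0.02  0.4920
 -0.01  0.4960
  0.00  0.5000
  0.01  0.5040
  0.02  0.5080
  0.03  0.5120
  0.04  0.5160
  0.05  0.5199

T = 0.75;  σ√T = 0.3984
d₁ = [ln(340/390) + (0.046 + 0.46²/2)·0.75] / 0.3984 = [-0.1372 + 0.1138] / 0.3984 = -0.0586 which rounds to -0.06
N(d₁) = N(-0.06) = 0.4761
Δ_call = N(d₁) = 0.4761

0.4761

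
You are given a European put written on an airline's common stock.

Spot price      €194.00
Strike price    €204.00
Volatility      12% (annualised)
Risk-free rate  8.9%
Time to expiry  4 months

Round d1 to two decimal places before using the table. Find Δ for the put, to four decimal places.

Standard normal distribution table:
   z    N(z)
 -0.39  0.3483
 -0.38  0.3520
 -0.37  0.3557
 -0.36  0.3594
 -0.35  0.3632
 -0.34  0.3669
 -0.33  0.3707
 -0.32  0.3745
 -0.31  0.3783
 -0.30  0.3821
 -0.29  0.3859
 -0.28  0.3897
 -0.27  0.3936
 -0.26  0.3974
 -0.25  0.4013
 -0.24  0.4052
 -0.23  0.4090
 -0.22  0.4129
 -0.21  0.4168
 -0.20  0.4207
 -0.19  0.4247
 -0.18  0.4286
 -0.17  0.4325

σ√T = 0.12·√0.3333 = 0.0693
d₁ = [ln(194/204) + (0.089 + 0.12²/2)·0.3333] / 0.0693 = [-0.0503 + 0.0321] / 0.0693 = -0.2626 ≈ -0.26
N(d₁) = N(-0.26) = 0.3974
Δ_put = N(d₁) − 1 = 0.3974 − 1 = -0.6026

-0.6026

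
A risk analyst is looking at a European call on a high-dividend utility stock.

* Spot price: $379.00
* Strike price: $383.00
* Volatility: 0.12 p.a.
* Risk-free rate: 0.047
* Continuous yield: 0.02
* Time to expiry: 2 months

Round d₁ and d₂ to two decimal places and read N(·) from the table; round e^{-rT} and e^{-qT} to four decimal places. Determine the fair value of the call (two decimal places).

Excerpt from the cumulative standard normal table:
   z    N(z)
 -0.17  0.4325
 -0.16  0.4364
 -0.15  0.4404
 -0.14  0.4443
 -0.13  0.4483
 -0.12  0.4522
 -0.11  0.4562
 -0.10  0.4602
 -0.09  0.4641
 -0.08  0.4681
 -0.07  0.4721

σ√T = 0.12·√0.1667 = 0.0490
d₁ = [ln(379/383) + (0.047 − 0.02 + 0.12²/2)·0.1667] / 0.0490 = [-0.0105 + 0.0057] / 0.0490 = -0.0980 → -0.10
d₂ = d₁ − σ√T = -0.0980 − 0.0490 = -0.1469 → -0.15
exp(−qT) = exp(−0.02·0.1667) = 0.9967;  exp(−rT) = exp(−0.047·0.1667) = 0.9922
C = 379·0.9967·N(-0.10) − 383·0.9922·N(-0.15) = 379·0.9967·0.4602 − 383·0.9922·0.4404 = 173.8402 − 167.3575 = 6.4827

$6.48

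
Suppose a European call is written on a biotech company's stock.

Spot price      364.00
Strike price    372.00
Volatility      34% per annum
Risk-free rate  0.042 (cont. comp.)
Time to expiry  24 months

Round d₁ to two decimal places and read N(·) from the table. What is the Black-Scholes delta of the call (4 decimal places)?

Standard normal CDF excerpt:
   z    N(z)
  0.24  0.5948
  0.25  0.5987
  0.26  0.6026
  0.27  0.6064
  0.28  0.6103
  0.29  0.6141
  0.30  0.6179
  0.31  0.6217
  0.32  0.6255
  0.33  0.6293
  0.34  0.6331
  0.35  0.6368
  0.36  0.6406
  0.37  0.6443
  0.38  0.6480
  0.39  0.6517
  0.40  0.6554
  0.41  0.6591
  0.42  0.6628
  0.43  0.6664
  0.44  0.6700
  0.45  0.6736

0.6443

T = 2;  σ√T = 0.4808
d₁ = [ln(364/372) + (0.042 + ½·0.34²)·2] / (σ√T) = (-0.0217 + 0.1996) / 0.4808 = 0.3699 ≈ 0.37
N(d₁) = N(0.37) = 0.6443
Δ_call = N(d₁) = 0.6443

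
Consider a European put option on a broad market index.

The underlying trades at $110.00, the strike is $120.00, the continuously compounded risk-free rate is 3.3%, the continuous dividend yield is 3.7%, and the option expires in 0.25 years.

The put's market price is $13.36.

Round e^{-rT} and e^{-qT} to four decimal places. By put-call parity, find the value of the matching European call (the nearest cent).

$3.33

exp(−qT) = exp(−0.037·0.25) = 0.9908;  exp(−rT) = exp(−0.033·0.25) = 0.9918
Put-call parity: C − P = S·e^(−qT) − K·e^(−rT) = 110·0.9908 − 120·0.9918 = 108.9880 − 119.0160 = -10.0280
C = P + (C − P) = 13.36 + (-10.0280) = 3.3320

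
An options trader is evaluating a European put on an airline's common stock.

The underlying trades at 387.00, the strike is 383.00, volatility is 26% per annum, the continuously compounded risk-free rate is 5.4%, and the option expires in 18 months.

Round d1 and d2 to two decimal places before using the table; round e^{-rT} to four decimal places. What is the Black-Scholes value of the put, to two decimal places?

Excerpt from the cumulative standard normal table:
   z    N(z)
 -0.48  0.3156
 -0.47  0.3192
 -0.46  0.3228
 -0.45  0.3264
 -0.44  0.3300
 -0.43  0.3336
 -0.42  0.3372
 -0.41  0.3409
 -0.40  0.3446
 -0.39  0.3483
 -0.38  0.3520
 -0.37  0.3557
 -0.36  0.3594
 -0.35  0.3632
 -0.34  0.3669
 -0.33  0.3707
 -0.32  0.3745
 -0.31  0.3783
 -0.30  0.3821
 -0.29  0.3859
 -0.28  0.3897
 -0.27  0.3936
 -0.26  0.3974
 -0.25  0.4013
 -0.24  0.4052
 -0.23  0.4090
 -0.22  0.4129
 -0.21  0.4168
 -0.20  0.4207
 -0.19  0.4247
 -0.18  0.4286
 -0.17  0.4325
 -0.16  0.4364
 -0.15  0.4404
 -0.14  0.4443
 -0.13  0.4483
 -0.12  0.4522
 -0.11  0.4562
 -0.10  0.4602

T = 1.5;  σ√T = 0.3184
d₁ = [ln(387/383) + (0.054 + ½·0.26²)·1.5] / (σ√T) = (0.0104 + 0.1317) / 0.3184 = 0.4462 which rounds to 0.45
d₂ = 0.4462 − 0.3184 = 0.1278 which rounds to 0.13
e^(−rT) = e^(−0.054·1.5) = 0.9222
P = 383·0.9222·N(-0.13) − 387·N(-0.45) = 383·0.9222·0.4483 − 387·0.3264 = 158.3407 − 126.3168 = 32.0239

32.02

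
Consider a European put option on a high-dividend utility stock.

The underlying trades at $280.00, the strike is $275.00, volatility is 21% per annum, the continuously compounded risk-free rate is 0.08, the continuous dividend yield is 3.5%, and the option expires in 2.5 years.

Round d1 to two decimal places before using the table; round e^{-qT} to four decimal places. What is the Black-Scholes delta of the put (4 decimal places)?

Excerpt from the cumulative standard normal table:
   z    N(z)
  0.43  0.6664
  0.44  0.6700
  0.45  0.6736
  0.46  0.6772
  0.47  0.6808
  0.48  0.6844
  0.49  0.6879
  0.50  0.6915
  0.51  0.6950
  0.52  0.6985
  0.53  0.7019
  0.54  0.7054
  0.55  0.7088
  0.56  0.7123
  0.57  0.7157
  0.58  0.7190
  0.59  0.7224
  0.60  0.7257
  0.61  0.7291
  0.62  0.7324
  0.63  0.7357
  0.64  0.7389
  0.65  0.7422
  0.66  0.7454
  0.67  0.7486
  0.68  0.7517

σ√T = 0.21·√2.5 = 0.3320
d₁ = [ln(280/275) + (0.08 − 0.035 + ½·0.21²)·2.5] / (σ√T) = (0.0180 + 0.1676) / 0.3320 = 0.5591 ⇒ 0.56
N(d₁) = N(0.56) = 0.7123
Δ_put = exp(−qT)·(N(d₁) − 1) = 0.9162·(0.7123 − 1) = -0.2636

-0.2636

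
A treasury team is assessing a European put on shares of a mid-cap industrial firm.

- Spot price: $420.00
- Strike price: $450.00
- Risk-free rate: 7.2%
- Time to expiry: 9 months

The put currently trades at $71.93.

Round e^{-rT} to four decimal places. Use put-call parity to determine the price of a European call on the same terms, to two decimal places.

$65.60

exp(−rT) = exp(−0.072·0.75) = 0.9474
Put-call parity: C − P = S − K·e^(−rT) = 420 − 450·0.9474 = 420 − 426.3300 = -6.3300
C = P + (C − P) = 71.93 + (-6.3300) = 65.6000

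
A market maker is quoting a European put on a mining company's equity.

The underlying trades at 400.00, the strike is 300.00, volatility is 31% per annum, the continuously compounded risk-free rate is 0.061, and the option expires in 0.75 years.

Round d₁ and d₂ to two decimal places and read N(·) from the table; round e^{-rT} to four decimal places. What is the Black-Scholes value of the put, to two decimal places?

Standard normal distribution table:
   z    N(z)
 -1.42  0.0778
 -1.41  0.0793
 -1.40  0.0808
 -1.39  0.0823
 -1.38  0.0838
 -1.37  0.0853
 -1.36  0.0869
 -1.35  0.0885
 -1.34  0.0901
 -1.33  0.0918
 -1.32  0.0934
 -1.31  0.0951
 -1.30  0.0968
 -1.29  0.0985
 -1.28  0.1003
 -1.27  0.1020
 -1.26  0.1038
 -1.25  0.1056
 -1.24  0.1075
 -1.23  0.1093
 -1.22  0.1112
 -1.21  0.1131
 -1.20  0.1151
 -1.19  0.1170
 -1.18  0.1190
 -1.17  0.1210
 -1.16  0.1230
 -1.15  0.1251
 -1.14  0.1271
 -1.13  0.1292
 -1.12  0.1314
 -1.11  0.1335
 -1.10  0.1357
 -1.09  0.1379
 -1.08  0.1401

4.74

σ√T = 0.31 × 0.8660 = 0.2685
d₁ = [ln(400/300) + (0.061 + 0.31²/2)·0.75] / 0.2685 = [0.2877 + 0.0818] / 0.2685 = 1.3762 → 1.38
d₂ = d₁ − σ√T = 1.3762 − 0.2685 = 1.1077 → 1.11
e^(−rT) = e^(−0.061·0.75) = 0.9553
N(−d₂) = N(-1.11) = 0.1335;  N(−d₁) = N(-1.38) = 0.0838
P = 300·0.9553·0.1335 − 400·0.0838 = 38.2598 − 33.5200 = 4.7398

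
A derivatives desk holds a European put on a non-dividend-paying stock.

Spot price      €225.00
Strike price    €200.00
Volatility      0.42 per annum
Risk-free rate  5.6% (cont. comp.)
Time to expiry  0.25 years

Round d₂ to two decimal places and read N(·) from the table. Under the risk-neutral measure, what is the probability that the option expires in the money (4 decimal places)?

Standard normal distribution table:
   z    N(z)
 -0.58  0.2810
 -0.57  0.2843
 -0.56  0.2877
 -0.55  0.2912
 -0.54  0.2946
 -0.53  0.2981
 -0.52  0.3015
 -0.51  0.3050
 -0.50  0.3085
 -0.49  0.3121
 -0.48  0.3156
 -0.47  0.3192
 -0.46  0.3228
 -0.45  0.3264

0.3015

σ√T = 0.42·√0.25 = 0.2100
d₁ = [ln(225/200) + (0.056 + ½·0.42²)·0.25] / (σ√T) = (0.1178 + 0.0360) / 0.2100 = 0.7325 ≈ 0.73
d₂ = 0.7325 − 0.2100 = 0.5225 ≈ 0.52
Pr(exercise) under Q = N(−d₂) = N(-0.52) = 0.3015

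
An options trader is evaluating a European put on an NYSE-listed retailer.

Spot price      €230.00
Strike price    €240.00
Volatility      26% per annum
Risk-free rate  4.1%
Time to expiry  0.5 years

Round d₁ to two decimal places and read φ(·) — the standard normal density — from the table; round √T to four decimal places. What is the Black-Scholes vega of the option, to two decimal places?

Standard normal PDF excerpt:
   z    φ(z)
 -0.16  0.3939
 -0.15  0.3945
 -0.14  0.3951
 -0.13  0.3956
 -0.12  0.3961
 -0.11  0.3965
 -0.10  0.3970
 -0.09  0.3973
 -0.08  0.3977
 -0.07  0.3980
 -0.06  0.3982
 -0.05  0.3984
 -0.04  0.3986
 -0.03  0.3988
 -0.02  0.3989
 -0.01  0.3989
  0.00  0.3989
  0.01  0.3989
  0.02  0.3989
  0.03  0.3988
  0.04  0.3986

64.86

T = 0.5;  σ√T = 0.1838
ln(S/K) + (r + σ²/2)T = ln(230/240) + (0.041 + 0.26²/2)·0.5 = -0.0426 + 0.0374 = -0.0052
d₁ = -0.0052 / 0.1838 = -0.0281 ⇒ -0.03
√T = √0.5 = 0.7071
φ(d₁) = φ(-0.03) = 0.3988
vega = S·φ(d₁)·√T = 230·0.3988·0.7071 = 64.8580
(The call has the same vega.)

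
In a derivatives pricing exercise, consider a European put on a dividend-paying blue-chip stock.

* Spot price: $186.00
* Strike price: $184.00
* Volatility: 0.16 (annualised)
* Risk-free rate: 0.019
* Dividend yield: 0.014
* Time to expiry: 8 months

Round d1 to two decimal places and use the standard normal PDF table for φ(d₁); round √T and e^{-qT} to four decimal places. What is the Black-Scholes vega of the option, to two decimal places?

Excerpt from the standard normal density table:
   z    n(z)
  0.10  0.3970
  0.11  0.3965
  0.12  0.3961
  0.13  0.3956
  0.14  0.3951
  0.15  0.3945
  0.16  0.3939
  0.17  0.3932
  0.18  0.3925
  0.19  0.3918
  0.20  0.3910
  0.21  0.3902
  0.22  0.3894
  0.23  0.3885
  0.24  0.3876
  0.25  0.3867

σ√T = 0.16 × 0.8165 = 0.1306
d₁ = [ln(186/184) + (0.019 − 0.014 + 0.16²/2)·0.6667] / 0.1306 = [0.0108 + 0.0119] / 0.1306 = 0.1736 which rounds to 0.17
√T = √0.6667 = 0.8165
φ(d₁) = φ(0.17) = 0.3932
e^(−qT) = e^(−0.014·0.6667) = 0.9907
vega = S·e^(−qT)·φ(d₁)·√T = 186·0.9907·0.3932·0.8165 = 59.1595

59.16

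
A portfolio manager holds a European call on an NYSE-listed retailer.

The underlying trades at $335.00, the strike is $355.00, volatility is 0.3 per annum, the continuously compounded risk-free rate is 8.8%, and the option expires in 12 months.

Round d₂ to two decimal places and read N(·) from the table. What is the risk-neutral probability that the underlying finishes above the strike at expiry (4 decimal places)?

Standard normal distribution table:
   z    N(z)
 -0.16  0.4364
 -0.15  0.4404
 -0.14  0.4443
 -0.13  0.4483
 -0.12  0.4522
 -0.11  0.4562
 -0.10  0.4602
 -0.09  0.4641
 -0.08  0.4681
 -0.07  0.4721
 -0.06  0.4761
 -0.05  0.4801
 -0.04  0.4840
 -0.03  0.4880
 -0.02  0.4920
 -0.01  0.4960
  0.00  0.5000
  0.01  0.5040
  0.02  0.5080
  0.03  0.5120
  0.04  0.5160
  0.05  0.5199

0.4801

σ√T = 0.3·√1 = 0.3000
d₁ = [ln(335/355) + (0.088 + 0.3²/2)·1] / 0.3000 = [-0.0580 + 0.1330] / 0.3000 = 0.2500 which rounds to 0.25
d₂ = d₁ − σ√T = 0.2500 − 0.3000 = -0.0500 which rounds to -0.05
Risk-neutral Pr[S_T > K] = N(d₂) = N(-0.05) = 0.4801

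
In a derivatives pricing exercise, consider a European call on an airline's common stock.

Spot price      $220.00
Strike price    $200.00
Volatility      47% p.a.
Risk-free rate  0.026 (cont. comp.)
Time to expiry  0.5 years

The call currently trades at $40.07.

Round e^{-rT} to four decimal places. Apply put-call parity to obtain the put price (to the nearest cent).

$17.49

exp(−rT) = exp(−0.026·0.5) = 0.9871
Put-call parity: C − P = S − K·e^(−rT) = 220 − 200·0.9871 = 220 − 197.4200 = 22.5800
P = C − (C − P) = 40.07 − (22.5800) = 17.4900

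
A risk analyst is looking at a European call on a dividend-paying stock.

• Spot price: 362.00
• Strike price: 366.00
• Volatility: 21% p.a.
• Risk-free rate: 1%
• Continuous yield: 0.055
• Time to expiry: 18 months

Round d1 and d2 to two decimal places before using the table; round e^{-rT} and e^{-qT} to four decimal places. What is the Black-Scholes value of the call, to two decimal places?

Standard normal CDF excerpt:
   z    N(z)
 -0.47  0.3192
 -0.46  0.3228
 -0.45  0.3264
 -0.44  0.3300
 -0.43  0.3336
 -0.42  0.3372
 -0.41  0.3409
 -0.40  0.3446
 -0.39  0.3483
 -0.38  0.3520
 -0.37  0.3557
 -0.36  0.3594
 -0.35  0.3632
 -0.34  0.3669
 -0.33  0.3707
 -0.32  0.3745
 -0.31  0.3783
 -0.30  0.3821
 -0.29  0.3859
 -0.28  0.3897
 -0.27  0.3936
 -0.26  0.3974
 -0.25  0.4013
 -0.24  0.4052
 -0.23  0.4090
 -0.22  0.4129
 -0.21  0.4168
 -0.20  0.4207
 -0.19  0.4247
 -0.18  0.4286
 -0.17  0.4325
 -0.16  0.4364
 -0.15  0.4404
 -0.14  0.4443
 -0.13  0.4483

σ√T = 0.21 × 1.2247 = 0.2572
d₁ = [ln(362/366) + (0.01 − 0.055 + ½·0.21²)·1.5] / (σ√T) = (-0.0110 − 0.0344) / 0.2572 = -0.1766 which rounds to -0.18
d₂ = -0.1766 − 0.2572 = -0.4338 which rounds to -0.43
exp(−qT) = exp(−0.055·1.5) = 0.9208;  exp(−rT) = exp(−0.01·1.5) = 0.9851
N(d₁) = N(-0.18) = 0.4286;  N(d₂) = N(-0.43) = 0.3336
C = 362·0.9208·0.4286 − 366·0.9851·0.3336 = 142.8651 − 120.2783 = 22.5867

22.59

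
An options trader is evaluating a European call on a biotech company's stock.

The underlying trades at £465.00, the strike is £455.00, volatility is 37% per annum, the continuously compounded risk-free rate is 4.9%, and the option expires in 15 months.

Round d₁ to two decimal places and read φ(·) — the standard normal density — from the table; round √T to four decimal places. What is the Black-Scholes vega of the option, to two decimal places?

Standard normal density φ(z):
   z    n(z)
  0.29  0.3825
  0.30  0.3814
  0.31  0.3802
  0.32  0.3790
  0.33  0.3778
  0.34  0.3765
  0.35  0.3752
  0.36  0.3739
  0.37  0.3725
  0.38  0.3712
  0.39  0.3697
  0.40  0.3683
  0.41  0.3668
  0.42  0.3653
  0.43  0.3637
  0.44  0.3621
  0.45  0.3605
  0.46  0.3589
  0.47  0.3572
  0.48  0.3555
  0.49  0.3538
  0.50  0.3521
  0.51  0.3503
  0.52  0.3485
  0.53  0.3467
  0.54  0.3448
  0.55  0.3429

T = 1.25;  σ√T = 0.4137
d₁ = [ln(465/455) + (0.049 + 0.37²/2)·1.25] / 0.4137 = [0.0217 + 0.1468] / 0.4137 = 0.4075 → 0.41
√T = √1.25 = 1.1180
φ(d₁) = φ(0.41) = 0.3668
vega = S·φ(d₁)·√T = 465·0.3668·1.1180 = 190.6883

190.69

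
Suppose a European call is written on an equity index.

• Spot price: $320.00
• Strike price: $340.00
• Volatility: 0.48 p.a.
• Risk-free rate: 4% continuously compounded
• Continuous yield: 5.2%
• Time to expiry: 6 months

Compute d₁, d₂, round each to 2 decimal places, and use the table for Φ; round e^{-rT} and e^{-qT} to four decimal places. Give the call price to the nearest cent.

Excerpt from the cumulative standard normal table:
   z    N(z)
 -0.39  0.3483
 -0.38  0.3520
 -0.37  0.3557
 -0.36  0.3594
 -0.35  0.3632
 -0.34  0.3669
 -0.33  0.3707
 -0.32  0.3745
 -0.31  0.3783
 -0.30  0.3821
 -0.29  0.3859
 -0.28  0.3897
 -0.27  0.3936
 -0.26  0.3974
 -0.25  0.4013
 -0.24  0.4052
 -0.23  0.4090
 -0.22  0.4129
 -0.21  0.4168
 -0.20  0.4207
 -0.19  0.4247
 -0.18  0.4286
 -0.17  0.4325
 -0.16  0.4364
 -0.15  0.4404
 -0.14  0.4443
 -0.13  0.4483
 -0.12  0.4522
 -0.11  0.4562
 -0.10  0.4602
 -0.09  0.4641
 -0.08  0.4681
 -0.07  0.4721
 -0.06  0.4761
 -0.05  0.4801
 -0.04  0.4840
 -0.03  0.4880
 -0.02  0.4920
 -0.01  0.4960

$33.60

σ√T = 0.48 × 0.7071 = 0.3394
d₁ = [ln(320/340) + (0.04 − 0.052 + 0.48²/2)·0.5] / 0.3394 = [-0.0606 + 0.0516] / 0.3394 = -0.0266 → -0.03
d₂ = d₁ − σ√T = -0.0266 − 0.3394 = -0.3660 → -0.37
e^(−qT) = e^(−0.052·0.5) = 0.9743;  e^(−rT) = e^(−0.04·0.5) = 0.9802
N(d₁) = N(-0.03) = 0.4880;  N(d₂) = N(-0.37) = 0.3557
C = 320·0.9743·0.4880 − 340·0.9802·0.3557 = 152.1467 − 118.5434 = 33.6033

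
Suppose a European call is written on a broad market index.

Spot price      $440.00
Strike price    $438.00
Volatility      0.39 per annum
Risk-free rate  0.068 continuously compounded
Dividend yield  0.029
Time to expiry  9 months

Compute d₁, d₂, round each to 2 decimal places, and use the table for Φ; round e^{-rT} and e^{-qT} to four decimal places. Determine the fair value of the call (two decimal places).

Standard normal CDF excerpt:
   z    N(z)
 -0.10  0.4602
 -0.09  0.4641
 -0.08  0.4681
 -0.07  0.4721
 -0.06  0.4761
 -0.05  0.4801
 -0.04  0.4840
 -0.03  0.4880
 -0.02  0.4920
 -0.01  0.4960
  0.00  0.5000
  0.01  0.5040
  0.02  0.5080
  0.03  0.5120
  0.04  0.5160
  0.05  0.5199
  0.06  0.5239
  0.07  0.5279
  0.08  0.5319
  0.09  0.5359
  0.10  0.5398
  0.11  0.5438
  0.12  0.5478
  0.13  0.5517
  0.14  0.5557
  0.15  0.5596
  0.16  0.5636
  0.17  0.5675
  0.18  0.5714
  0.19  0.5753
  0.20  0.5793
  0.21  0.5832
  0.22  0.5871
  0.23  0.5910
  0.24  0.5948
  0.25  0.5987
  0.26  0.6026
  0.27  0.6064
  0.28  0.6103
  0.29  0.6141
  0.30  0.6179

$64.58

σ√T = 0.39·√0.75 = 0.3377
ln(S/K) + (r − q + σ²/2)T = ln(440/438) + (0.068 − 0.029 + 0.39²/2)·0.75 = 0.0046 + 0.0863 = 0.0908
d₁ = 0.0908 / 0.3377 = 0.2690 which rounds to 0.27
d₂ = d₁ − σ√T = 0.2690 − 0.3377 = -0.0688 which rounds to -0.07
exp(−qT) = exp(−0.029·0.75) = 0.9785;  exp(−rT) = exp(−0.068·0.75) = 0.9503
C = 440·0.9785·N(0.27) − 438·0.9503·N(-0.07) = 440·0.9785·0.6064 − 438·0.9503·0.4721 = 261.0795 − 196.5028 = 64.5766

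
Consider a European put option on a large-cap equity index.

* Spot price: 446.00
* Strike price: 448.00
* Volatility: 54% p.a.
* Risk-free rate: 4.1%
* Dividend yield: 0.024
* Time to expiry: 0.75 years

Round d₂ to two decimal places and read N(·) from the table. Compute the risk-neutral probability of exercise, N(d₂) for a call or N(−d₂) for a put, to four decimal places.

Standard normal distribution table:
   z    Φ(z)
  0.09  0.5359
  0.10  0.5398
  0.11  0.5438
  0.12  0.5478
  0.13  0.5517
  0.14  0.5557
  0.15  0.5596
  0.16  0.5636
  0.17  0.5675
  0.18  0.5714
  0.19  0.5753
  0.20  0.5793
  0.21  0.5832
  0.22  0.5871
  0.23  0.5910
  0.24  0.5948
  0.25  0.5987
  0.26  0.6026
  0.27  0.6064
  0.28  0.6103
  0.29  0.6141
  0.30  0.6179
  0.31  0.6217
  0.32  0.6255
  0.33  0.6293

σ√T = 0.54·√0.75 = 0.4677
d₁ = [ln(446/448) + (0.041 − 0.024 + 0.54²/2)·0.75] / 0.4677 = [-0.0045 + 0.1221] / 0.4677 = 0.2515 which rounds to 0.25
d₂ = d₁ − σ√T = 0.2515 − 0.4677 = -0.2161 which rounds to -0.22
Risk-neutral Pr[S_T < K] = N(−d₂) = N(0.22) = 0.5871

0.5871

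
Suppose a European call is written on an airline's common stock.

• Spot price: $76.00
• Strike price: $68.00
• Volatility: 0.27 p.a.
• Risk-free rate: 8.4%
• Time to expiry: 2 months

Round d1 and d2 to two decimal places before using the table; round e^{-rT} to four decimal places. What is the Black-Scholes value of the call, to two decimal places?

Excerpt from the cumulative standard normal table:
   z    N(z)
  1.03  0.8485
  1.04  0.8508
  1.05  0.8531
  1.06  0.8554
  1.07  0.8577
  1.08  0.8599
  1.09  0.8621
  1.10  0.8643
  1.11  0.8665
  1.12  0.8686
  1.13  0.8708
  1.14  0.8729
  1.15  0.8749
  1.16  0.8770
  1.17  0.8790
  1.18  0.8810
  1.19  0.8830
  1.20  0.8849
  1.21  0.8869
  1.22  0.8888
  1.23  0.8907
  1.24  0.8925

$9.45

σ√T = 0.27 × 0.4082 = 0.1102
d₁ = [ln(76/68) + (0.084 + ½·0.27²)·0.1667] / (σ√T) = (0.1112 + 0.0201) / 0.1102 = 1.1912 ≈ 1.19
d₂ = 1.1912 − 0.1102 = 1.0810 ≈ 1.08
e^(−rT) = e^(−0.084·0.1667) = 0.9861
N(d₁) = N(1.19) = 0.8830;  N(d₂) = N(1.08) = 0.8599
C = 76·0.8830 − 68·0.9861·0.8599 = 67.1080 − 57.6604 = 9.4476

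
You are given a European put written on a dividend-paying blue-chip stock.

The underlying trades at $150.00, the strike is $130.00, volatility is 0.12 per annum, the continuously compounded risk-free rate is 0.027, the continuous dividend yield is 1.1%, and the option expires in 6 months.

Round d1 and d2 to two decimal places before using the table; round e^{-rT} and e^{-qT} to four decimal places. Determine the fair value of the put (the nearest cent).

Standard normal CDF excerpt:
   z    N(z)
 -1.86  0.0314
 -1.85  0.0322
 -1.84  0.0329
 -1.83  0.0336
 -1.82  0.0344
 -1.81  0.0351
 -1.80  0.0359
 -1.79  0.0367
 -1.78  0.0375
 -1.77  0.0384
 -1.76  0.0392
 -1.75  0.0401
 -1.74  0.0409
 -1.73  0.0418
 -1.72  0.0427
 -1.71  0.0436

$0.11

σ√T = 0.12 × 0.7071 = 0.0849
d₁ = [ln(150/130) + (0.027 − 0.011 + 0.12²/2)·0.5] / 0.0849 = [0.1431 + 0.0116] / 0.0849 = 1.8232 which rounds to 1.82
d₂ = d₁ − σ√T = 1.8232 − 0.0849 = 1.7383 which rounds to 1.74
exp(−qT) = exp(−0.011·0.5) = 0.9945;  exp(−rT) = exp(−0.027·0.5) = 0.9866
P = 130·0.9866·N(-1.74) − 150·0.9945·N(-1.82) = 130·0.9866·0.0409 − 150·0.9945·0.0344 = 5.2458 − 5.1316 = 0.1141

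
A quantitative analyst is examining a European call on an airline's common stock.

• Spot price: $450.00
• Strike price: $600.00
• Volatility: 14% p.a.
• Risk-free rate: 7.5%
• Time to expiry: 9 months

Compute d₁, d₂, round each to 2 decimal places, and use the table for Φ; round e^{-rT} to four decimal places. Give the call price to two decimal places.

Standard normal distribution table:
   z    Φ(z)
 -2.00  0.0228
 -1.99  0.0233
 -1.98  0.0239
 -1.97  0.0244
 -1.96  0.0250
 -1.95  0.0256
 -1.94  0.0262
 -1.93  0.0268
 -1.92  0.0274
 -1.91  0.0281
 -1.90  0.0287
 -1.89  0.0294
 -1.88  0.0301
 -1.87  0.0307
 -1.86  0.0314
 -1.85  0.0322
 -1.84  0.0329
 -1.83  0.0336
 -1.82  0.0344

σ√T = 0.14 × 0.8660 = 0.1212
ln(S/K) + (r + σ²/2)T = ln(450/600) + (0.075 + 0.14²/2)·0.75 = -0.2877 + 0.0636 = -0.2241
d₁ = -0.2241 / 0.1212 = -1.8482 which rounds to -1.85
d₂ = d₁ − σ√T = -1.8482 − 0.1212 = -1.9694 which rounds to -1.97
e^(−rT) = e^(−0.075·0.75) = 0.9453
C = 450·N(-1.85) − 600·0.9453·N(-1.97) = 450·0.0322 − 600·0.9453·0.0244 = 14.4900 − 13.8392 = 0.6508

$0.65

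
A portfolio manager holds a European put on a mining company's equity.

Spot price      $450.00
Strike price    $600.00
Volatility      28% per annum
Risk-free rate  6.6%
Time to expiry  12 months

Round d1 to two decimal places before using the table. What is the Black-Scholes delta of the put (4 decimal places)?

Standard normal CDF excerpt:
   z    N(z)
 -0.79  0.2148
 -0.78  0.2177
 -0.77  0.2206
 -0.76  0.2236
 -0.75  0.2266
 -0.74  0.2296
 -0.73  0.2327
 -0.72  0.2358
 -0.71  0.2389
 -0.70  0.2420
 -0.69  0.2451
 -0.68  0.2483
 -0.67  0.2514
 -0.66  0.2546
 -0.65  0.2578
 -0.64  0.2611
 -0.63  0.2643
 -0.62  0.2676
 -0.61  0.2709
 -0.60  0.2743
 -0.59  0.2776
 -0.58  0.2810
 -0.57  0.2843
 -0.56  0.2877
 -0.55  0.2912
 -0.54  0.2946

-0.7422

σ√T = 0.28·√1 = 0.2800
ln(S/K) + (r + σ²/2)T = ln(450/600) + (0.066 + 0.28²/2)·1 = -0.2877 + 0.1052 = -0.1825
d₁ = -0.1825 / 0.2800 = -0.6517 ⇒ -0.65
N(d₁) = N(-0.65) = 0.2578
Δ_put = N(d₁) − 1 = 0.2578 − 1 = -0.7422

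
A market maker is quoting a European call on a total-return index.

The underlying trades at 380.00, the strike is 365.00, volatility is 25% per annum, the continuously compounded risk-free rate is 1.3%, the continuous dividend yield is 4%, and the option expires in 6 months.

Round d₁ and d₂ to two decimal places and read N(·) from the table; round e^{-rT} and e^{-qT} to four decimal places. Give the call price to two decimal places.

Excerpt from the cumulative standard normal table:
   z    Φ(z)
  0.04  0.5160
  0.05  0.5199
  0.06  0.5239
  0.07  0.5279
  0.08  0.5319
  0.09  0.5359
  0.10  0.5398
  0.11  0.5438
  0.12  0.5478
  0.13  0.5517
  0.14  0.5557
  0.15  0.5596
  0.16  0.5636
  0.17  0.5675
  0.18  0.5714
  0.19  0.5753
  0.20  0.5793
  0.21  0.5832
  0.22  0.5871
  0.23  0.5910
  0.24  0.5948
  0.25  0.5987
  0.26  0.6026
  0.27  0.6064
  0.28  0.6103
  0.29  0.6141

31.57

σ√T = 0.25·√0.5 = 0.1768
ln(S/K) + (r − q + σ²/2)T = ln(380/365) + (0.013 − 0.04 + 0.25²/2)·0.5 = 0.0403 + 0.0021 = 0.0424
d₁ = 0.0424 / 0.1768 = 0.2398 ⇒ 0.24
d₂ = d₁ − σ√T = 0.2398 − 0.1768 = 0.0631 ⇒ 0.06
e^(−qT) = e^(−0.04·0.5) = 0.9802;  e^(−rT) = e^(−0.013·0.5) = 0.9935
N(d₁) = N(0.24) = 0.5948;  N(d₂) = N(0.06) = 0.5239
C = 380·0.9802·0.5948 − 365·0.9935·0.5239 = 221.5487 − 189.9805 = 31.5682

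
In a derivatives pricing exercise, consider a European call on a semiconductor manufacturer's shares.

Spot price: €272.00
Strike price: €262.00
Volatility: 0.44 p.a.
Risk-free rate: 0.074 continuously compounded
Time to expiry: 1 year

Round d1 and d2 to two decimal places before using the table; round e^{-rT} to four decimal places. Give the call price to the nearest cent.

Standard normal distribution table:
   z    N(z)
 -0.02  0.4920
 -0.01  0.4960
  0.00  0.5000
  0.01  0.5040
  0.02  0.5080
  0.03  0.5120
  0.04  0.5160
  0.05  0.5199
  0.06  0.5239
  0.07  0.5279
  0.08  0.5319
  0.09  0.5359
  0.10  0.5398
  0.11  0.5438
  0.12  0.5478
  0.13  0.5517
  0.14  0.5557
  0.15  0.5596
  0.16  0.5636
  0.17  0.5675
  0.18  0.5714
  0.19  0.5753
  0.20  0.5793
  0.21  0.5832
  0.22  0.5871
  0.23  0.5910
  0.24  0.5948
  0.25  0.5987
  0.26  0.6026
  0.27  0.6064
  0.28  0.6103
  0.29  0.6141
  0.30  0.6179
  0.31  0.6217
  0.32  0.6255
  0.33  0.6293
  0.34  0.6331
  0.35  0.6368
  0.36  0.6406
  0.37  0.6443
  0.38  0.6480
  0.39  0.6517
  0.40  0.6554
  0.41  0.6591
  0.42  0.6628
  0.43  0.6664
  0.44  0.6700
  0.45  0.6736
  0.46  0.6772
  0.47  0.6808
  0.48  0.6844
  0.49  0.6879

€60.60

σ√T = 0.44 × 1.0000 = 0.4400
d₁ = [ln(272/262) + (0.074 + 0.44²/2)·1] / 0.4400 = [0.0375 + 0.1708] / 0.4400 = 0.4733 ⇒ 0.47
d₂ = d₁ − σ√T = 0.4733 − 0.4400 = 0.0333 ⇒ 0.03
e^(−rT) = e^(−0.074·1) = 0.9287
N(d₁) = N(0.47) = 0.6808;  N(d₂) = N(0.03) = 0.5120
C = 272·0.6808 − 262·0.9287·0.5120 = 185.1776 − 124.5795 = 60.5981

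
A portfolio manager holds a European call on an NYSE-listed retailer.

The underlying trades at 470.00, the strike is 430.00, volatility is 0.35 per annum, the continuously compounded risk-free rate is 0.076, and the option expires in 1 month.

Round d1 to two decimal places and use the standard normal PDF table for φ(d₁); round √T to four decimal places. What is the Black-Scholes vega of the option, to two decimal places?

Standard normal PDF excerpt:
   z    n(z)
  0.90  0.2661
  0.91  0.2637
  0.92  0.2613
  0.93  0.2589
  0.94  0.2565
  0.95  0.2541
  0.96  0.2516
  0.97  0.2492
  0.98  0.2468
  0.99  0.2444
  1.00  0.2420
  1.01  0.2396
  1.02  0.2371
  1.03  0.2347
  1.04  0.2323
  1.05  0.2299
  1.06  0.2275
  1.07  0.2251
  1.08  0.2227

33.16

σ√T = 0.35 × 0.2887 = 0.1010
d₁ = [ln(470/430) + (0.076 + 0.35²/2)·0.08333] / 0.1010 = [0.0889 + 0.0114] / 0.1010 = 0.9936 → 0.99
√T = √0.08333 = 0.2887
φ(d₁) = φ(0.99) = 0.2444
vega = S·φ(d₁)·√T = 470·0.2444·0.2887 = 33.1624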